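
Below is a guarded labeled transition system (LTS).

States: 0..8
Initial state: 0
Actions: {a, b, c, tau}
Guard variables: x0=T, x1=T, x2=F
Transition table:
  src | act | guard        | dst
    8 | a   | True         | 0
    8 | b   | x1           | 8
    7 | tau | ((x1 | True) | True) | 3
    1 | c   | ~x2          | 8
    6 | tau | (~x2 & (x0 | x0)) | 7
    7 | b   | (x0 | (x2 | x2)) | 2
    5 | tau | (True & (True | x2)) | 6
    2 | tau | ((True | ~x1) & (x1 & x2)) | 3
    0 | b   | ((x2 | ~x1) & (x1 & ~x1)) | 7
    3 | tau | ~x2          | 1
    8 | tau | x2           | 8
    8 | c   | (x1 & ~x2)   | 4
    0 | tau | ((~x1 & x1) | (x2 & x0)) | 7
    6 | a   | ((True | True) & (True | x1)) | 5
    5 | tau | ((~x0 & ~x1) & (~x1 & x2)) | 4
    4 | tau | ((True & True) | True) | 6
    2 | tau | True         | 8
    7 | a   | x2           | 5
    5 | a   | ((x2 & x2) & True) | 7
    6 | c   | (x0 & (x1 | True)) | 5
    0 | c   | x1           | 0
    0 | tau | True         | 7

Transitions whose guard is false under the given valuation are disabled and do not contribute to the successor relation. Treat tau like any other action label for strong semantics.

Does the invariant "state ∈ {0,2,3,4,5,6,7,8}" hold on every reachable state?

Answer: INVARIANT VIOLATED at state 1

Analysis:
Inv-set: {0,2,3,4,5,6,7,8}
R = {0,1,2,3,4,5,6,7,8}
  0: ✓
  1: ✗ unsafe
  2: ✓
  3: ✓
  4: ✓
  5: ✓
  6: ✓
  7: ✓
  8: ✓
counterexample path to 1: tau·tau·tau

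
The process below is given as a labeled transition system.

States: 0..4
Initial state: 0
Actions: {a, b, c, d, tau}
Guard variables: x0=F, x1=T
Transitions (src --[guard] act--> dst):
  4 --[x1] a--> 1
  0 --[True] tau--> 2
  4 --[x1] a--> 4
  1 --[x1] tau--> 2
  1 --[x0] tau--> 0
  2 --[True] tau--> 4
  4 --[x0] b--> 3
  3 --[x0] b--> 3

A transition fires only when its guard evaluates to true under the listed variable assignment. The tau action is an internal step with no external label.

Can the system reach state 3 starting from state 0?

Answer: UNREACHABLE

Analysis:
After dropping false guards: 5 live edges.
Layer 0: {0}
Layer 1: {2}  now seen {0,2}
Layer 2: {4}  now seen {0,2,4}
Layer 3: {1}  now seen {0,1,2,4}
Reach set: {0,1,2,4}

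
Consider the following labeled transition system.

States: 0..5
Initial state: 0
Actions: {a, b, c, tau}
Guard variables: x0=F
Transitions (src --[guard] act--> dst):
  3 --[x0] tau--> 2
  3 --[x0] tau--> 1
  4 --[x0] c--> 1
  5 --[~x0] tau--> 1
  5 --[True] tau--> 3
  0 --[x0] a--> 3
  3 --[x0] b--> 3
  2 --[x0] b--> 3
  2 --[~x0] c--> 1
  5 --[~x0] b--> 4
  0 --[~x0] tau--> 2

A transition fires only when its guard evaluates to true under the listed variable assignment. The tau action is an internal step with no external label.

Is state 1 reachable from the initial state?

5 transition(s) survive guard evaluation.
L0 = {0}
L1 = {2}  total {0,2}
L2 = {1}  total {0,1,2}
R = {0,1,2}
witness 1: tau·c

Answer: REACHABLE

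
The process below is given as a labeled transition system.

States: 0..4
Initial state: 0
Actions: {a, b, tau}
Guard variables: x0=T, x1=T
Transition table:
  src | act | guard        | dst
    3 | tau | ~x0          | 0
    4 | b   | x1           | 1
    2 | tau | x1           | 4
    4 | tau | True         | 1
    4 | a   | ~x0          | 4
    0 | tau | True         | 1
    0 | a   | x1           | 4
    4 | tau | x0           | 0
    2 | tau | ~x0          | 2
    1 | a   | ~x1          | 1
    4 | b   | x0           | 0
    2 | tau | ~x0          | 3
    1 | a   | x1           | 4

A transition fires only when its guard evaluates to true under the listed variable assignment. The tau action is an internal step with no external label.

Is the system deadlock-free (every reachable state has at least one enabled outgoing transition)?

Answer: DEADLOCK-FREE

Working:
Reach set: {0,1,4}
  0: a→4  tau→1  [2 out]
  1: a→4  [1 out]
  4: b→0  b→1  tau→0  tau→1  [4 out]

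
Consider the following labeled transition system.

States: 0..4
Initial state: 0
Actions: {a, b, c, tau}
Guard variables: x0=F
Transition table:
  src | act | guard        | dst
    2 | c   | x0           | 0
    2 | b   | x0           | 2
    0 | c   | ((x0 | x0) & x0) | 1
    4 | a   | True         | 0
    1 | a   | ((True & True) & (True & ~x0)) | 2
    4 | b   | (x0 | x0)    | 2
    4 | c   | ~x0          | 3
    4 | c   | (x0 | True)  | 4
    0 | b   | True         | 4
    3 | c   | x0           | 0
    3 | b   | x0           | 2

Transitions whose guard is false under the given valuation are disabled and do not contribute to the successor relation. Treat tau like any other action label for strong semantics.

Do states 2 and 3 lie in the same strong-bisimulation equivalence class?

Answer: BISIMILAR

Analysis:
Compute ~ classes (split until stable):
  π0 = {{0,1,2,3,4}}
  π1 = {{0},{1},{2,3},{4}}
Fixed point at round 2; 4 class(es).
[2]={2,3}  [3]={2,3}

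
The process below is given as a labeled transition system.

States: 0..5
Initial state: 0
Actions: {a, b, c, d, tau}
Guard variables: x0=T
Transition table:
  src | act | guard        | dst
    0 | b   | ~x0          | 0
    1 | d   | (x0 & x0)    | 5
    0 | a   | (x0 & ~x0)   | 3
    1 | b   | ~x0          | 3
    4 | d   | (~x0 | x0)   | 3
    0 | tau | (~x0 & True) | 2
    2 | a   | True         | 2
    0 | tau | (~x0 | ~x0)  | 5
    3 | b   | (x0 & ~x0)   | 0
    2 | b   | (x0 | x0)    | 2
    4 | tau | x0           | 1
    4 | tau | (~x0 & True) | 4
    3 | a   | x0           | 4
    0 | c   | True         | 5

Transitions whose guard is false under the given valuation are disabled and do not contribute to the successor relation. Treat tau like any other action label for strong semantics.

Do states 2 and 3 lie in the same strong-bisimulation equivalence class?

Answer: NOT BISIMILAR

Analysis:
Bisimulation quotient by refinement:
  round 0: {{0,1,2,3,4,5}}
  round 1: {{0},{1},{2},{3},{4},{5}}
6 equivalence class(es) (converged in 2)
2∈{2}, 3∈{3}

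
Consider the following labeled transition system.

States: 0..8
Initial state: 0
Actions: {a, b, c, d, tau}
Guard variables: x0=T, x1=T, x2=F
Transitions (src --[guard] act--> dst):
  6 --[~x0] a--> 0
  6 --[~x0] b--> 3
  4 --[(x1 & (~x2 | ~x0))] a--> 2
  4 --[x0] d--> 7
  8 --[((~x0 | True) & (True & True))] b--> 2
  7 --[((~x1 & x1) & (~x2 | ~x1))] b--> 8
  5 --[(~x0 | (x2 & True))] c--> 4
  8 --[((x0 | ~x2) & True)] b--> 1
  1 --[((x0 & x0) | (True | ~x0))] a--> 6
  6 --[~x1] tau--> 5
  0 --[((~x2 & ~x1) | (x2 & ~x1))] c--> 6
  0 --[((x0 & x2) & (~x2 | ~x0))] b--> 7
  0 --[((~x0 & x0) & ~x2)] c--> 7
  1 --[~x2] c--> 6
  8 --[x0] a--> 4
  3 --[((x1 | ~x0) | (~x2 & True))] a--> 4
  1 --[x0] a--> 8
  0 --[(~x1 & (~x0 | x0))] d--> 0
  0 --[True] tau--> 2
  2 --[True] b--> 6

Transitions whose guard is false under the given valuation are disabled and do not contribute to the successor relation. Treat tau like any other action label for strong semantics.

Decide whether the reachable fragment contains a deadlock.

Answer: DEADLOCK at state 6

Analysis:
Reachable = {0,2,6}
  0: tau→2  [deg 1]
  2: b→6  [deg 1]
  6: ∅  [no exit]
Path to 6: tau·b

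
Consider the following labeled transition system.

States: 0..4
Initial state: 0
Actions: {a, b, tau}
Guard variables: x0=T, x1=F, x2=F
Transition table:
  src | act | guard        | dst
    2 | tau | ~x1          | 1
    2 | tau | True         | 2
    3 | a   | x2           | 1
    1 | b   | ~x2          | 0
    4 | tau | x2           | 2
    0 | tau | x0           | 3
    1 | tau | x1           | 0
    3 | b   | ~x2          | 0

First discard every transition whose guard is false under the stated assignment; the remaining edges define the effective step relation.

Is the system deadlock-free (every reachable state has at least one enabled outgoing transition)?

Answer: DEADLOCK-FREE

Working:
Reach set: {0,3}
  0: tau→3  [deg 1]
  3: b→0  [deg 1]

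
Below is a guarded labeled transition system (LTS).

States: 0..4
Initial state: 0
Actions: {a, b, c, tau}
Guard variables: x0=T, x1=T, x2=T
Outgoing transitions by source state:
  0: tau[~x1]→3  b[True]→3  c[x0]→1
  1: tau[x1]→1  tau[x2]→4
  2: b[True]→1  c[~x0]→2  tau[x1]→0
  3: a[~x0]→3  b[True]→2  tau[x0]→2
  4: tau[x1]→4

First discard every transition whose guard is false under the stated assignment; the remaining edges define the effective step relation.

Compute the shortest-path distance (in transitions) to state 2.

Answer: 2

Analysis:
Breadth-first toward 2:
  Layer 0: {0}
  Layer 1: {1,3}
  Layer 2: {2,4}
first hit 2 at d=2 via b·b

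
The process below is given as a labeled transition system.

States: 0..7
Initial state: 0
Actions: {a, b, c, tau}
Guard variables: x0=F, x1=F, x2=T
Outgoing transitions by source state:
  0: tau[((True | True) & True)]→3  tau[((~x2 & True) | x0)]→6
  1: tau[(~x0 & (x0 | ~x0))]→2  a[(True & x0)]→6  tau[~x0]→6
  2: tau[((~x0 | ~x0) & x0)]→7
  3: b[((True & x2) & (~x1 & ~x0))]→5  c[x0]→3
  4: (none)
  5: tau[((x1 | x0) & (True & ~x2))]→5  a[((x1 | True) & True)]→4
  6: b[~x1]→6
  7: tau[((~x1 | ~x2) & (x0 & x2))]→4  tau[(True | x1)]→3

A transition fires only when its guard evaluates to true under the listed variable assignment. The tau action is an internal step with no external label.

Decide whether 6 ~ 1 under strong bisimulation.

Bisimulation quotient by refinement:
  π0 = {{0,1,2,3,4,5,6,7}}
  π1 = {{0,1,7},{2,4},{3,6},{5}}
  π2 = {{0,7},{1},{2,4},{3},{5},{6}}
6 equivalence class(es) (converged in 3)
[6]={6}  [1]={1}

Answer: NOT BISIMILAR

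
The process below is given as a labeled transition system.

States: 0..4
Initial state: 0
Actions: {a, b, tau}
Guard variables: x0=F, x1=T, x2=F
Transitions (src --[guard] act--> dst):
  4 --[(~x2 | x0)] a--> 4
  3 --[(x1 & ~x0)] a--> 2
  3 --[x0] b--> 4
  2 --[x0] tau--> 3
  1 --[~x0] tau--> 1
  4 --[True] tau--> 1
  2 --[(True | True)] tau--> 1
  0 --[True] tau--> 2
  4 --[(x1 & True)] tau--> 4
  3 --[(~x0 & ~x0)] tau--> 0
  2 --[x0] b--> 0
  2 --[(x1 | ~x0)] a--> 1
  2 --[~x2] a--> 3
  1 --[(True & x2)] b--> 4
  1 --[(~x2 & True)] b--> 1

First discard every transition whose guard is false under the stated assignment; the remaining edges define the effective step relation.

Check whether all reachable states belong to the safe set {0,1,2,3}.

Answer: INVARIANT HOLDS

Working:
Inv-set: {0,1,2,3}
Reach set: {0,1,2,3}
  0: safe
  1: safe
  2: safe
  3: safe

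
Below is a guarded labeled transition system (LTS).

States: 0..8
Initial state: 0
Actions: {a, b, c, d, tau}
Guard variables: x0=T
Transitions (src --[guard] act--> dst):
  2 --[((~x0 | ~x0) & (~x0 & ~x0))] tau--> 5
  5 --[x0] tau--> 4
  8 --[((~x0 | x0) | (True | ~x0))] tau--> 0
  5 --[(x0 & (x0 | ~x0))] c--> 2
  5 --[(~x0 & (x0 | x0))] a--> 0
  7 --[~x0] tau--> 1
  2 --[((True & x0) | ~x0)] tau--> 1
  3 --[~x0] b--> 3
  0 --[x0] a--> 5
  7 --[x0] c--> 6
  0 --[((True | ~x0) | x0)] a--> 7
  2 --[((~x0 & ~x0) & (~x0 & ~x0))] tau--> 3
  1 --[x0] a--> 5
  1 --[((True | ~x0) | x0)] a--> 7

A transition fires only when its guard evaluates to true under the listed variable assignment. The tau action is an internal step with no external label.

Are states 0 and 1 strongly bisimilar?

Refine partition for ~:
  π0 = {{0,1,2,3,4,5,6,7,8}}
  π1 = {{0,1},{2,8},{3,4,6},{5},{7}}
stable after 2 split(s): 5 block(s)
class of 0: {0,1}; class of 1: {0,1}

Answer: BISIMILAR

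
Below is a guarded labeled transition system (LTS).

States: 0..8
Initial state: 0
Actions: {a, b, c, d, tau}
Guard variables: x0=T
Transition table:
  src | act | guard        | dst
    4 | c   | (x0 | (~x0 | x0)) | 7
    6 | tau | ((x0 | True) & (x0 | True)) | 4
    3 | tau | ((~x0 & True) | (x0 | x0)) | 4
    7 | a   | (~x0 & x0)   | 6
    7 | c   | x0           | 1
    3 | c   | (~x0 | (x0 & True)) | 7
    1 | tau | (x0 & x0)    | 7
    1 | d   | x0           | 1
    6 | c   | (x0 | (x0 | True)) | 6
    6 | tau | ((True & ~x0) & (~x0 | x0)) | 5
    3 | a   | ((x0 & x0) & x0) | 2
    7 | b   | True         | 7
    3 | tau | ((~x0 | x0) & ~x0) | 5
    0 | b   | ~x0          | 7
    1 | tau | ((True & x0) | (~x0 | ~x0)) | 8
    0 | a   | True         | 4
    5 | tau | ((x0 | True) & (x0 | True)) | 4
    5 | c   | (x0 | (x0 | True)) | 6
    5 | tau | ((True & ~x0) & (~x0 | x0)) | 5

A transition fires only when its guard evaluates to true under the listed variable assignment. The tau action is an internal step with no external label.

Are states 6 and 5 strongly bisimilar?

Answer: BISIMILAR

Trace:
Bisimulation quotient by refinement:
  π0 = {{0,1,2,3,4,5,6,7,8}}
  π1 = {{0},{1},{2,8},{3},{4},{5,6},{7}}
7 equivalence class(es) (converged in 2)
class of 6: {5,6}; class of 5: {5,6}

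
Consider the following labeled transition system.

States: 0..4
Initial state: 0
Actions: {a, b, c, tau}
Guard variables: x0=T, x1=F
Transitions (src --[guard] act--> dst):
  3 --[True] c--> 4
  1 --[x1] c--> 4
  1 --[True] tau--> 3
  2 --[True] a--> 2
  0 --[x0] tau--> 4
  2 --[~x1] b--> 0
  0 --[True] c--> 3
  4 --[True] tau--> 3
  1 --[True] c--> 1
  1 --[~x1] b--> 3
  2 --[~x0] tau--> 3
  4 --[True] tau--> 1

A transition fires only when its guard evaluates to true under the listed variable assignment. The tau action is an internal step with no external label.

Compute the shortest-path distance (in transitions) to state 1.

BFS to 1:
  Layer 0: {0}
  Layer 1: {3,4}
  Layer 2: {1}
first hit 1 at d=2 via tau·tau

Answer: 2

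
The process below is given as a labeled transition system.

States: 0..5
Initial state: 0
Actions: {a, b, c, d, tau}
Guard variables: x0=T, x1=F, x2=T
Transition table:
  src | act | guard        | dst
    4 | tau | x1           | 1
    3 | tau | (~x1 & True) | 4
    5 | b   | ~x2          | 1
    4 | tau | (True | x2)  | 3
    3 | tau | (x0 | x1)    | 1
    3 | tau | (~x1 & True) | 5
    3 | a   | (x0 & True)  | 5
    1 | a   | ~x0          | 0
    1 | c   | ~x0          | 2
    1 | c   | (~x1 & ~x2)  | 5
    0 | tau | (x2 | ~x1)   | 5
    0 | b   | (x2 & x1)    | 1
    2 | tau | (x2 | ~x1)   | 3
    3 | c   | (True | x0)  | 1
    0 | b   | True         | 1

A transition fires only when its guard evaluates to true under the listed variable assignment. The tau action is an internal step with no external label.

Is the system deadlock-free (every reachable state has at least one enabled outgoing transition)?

R = {0,1,5}
  0: b→1  tau→5  [2 out]
  1: ∅  [no exit]
  5: ∅  [no exit]
Path to 1: b

Answer: DEADLOCK at state 1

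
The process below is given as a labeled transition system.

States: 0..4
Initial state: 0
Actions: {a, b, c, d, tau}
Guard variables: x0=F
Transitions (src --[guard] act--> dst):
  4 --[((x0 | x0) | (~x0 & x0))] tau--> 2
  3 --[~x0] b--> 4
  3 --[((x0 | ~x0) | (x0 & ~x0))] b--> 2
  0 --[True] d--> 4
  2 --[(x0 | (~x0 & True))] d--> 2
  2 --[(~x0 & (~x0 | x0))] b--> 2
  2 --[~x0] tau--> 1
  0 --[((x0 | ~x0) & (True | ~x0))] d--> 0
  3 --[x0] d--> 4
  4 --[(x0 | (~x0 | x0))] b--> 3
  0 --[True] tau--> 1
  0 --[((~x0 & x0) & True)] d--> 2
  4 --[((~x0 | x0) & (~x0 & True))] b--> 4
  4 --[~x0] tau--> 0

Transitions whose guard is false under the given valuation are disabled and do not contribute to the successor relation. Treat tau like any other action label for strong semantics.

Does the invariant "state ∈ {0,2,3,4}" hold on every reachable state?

Answer: INVARIANT VIOLATED at state 1

Trace:
Safe = {0,2,3,4}
Reach set: {0,1,2,3,4}
  0: safe
  1: ✗ unsafe
  2: safe
  3: safe
  4: safe
witness against invariant: tau → 1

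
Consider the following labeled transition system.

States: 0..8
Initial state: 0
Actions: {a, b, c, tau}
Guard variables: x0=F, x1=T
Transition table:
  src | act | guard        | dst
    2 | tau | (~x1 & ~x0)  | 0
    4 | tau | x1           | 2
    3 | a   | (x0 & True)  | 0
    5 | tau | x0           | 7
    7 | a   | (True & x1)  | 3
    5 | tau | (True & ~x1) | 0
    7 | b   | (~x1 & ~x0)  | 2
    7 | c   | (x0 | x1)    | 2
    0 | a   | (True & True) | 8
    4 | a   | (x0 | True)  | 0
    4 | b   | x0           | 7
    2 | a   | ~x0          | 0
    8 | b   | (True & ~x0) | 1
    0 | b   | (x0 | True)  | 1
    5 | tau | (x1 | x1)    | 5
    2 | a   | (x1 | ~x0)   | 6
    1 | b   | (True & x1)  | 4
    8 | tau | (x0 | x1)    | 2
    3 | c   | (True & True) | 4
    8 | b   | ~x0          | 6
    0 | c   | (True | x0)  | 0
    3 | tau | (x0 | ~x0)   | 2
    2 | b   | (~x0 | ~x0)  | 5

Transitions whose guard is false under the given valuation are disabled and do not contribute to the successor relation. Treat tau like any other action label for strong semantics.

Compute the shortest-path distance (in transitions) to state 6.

Answer: 2

Working:
BFS to 6:
  Layer 0: {0}
  Layer 1: {1,8}
  Layer 2: {2,4,6}
6 enters at depth 2; path a·b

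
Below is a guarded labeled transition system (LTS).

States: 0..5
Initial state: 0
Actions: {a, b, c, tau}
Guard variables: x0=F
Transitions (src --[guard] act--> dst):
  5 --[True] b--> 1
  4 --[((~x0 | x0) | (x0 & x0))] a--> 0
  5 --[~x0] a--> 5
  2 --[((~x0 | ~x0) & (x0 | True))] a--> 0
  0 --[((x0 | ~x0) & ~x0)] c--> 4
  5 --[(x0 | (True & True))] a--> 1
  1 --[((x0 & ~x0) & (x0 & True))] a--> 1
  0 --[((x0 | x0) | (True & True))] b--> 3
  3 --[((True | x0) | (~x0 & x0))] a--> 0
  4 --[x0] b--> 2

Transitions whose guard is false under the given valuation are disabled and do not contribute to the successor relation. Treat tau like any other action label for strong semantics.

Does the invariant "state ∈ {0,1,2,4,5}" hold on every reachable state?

Safe = {0,1,2,4,5}
Reach set: {0,3,4}
  0: safe
  3: ✗ unsafe
  4: safe
reach 3 via b — violates

Answer: INVARIANT VIOLATED at state 3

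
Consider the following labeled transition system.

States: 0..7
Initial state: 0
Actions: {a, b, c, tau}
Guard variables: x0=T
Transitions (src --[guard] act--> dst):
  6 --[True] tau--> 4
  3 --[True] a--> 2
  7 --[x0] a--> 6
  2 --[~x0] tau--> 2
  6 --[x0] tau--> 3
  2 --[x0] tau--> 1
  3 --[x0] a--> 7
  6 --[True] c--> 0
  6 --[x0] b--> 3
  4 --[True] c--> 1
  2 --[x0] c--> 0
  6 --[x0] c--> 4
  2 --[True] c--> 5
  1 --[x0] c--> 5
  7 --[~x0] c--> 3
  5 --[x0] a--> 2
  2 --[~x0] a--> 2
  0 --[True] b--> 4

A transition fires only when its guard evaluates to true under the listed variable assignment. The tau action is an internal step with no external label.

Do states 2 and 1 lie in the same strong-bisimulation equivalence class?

Answer: NOT BISIMILAR

Analysis:
Compute ~ classes (split until stable):
  π0 = {{0,1,2,3,4,5,6,7}}
  π1 = {{0},{1,4},{2},{3,5,7},{6}}
  π2 = {{0},{1},{2},{3},{4},{5},{6},{7}}
Fixed point at round 3; 8 class(es).
2∈{2}, 1∈{1}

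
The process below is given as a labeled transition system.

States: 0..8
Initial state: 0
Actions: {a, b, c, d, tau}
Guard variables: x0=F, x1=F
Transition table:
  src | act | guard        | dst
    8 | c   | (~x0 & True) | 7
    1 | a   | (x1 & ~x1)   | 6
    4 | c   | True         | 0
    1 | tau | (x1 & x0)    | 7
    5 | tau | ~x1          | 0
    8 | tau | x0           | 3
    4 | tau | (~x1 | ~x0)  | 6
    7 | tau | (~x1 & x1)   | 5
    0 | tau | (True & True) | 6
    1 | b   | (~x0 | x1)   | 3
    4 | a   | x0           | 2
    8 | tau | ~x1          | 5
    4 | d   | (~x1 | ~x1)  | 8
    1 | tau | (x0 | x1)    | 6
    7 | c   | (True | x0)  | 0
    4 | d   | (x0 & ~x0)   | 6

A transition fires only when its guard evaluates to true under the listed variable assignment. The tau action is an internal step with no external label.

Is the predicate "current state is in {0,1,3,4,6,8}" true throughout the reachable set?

Allowed set {0,1,3,4,6,8}
Reachable = {0,6}
  0: ok
  6: ok

Answer: INVARIANT HOLDS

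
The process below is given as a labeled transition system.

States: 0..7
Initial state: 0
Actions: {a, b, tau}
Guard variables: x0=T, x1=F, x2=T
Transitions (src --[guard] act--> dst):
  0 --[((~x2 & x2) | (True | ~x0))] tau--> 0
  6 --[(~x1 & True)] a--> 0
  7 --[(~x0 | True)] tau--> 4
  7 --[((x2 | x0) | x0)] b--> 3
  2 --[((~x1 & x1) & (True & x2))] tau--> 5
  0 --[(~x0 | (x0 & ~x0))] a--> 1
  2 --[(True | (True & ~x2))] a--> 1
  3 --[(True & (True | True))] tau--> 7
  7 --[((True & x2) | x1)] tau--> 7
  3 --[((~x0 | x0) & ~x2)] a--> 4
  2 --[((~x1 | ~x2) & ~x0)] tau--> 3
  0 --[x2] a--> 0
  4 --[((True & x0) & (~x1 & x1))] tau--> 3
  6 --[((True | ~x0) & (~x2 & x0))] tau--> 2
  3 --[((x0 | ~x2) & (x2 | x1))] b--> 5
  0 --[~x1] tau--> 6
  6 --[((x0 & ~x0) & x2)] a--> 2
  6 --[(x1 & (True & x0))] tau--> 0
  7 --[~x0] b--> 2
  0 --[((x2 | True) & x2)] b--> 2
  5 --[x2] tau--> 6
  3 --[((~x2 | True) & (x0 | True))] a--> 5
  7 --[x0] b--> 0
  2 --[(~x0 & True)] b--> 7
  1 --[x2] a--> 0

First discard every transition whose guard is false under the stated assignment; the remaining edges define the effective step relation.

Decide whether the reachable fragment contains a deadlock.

Reach set: {0,1,2,6}
  0: a→0  b→2  tau→0  tau→6  [4 exit(s)]
  1: a→0  [1 exit(s)]
  2: a→1  [1 exit(s)]
  6: a→0  [1 exit(s)]

Answer: DEADLOCK-FREE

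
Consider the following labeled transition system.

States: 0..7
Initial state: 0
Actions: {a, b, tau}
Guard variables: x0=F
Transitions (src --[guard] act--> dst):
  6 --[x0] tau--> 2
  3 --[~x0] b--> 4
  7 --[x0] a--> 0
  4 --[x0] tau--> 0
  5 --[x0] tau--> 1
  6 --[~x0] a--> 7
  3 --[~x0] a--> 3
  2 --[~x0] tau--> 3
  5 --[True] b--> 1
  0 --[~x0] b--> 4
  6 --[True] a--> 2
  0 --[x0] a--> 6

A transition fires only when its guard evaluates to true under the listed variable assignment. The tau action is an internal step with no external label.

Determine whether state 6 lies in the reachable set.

After dropping false guards: 7 live edges.
L0 = {0}
L1 = {4}  cumulative {0,4}
R = {0,4}

Answer: UNREACHABLE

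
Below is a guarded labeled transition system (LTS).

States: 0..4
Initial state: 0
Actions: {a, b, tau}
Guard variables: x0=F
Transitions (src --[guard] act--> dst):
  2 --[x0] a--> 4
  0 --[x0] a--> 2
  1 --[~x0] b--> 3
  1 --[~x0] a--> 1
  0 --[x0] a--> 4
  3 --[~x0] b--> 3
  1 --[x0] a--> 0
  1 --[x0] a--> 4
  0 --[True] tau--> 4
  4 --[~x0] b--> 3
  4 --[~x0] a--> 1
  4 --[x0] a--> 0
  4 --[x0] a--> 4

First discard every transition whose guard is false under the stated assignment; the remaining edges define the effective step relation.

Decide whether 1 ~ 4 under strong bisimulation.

Answer: BISIMILAR

Analysis:
Compute ~ classes (split until stable):
  round 0: {{0,1,2,3,4}}
  round 1: {{0},{1,4},{2},{3}}
stable after 2 split(s): 4 block(s)
[1]={1,4}  [4]={1,4}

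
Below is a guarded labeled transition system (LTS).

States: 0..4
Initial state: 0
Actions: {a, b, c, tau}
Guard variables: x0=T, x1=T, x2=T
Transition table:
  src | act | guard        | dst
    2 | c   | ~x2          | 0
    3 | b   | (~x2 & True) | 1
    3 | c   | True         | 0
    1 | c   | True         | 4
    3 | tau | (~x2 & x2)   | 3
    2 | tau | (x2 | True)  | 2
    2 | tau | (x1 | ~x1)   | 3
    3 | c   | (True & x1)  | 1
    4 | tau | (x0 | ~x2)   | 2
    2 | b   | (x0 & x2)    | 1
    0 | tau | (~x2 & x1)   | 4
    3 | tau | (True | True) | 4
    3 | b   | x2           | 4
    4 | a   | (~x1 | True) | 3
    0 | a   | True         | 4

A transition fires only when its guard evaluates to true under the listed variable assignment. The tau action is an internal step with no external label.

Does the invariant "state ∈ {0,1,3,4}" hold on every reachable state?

Answer: INVARIANT VIOLATED at state 2

Trace:
Safe = {0,1,3,4}
R = {0,1,2,3,4}
  0: safe
  1: safe
  2: outside
  3: safe
  4: safe
reach 2 via a·tau — violates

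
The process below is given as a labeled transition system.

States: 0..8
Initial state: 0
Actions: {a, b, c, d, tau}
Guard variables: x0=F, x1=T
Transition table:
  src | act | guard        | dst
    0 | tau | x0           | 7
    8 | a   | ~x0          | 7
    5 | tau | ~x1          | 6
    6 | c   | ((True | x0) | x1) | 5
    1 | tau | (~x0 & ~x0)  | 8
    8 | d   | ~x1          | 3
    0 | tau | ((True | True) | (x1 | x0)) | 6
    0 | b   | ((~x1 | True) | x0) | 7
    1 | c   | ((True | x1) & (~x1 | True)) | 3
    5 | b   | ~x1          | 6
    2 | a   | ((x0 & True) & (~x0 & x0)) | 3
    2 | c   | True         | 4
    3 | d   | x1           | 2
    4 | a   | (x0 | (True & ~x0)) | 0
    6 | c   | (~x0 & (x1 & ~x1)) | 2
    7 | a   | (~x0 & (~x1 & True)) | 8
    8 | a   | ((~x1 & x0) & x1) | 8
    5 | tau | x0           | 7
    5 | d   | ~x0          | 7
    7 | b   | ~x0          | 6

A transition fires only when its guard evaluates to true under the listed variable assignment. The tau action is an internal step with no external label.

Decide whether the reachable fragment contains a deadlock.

Answer: DEADLOCK-FREE

Working:
Reach set: {0,5,6,7}
  0: b→7  tau→6  [deg 2]
  5: d→7  [deg 1]
  6: c→5  [deg 1]
  7: b→6  [deg 1]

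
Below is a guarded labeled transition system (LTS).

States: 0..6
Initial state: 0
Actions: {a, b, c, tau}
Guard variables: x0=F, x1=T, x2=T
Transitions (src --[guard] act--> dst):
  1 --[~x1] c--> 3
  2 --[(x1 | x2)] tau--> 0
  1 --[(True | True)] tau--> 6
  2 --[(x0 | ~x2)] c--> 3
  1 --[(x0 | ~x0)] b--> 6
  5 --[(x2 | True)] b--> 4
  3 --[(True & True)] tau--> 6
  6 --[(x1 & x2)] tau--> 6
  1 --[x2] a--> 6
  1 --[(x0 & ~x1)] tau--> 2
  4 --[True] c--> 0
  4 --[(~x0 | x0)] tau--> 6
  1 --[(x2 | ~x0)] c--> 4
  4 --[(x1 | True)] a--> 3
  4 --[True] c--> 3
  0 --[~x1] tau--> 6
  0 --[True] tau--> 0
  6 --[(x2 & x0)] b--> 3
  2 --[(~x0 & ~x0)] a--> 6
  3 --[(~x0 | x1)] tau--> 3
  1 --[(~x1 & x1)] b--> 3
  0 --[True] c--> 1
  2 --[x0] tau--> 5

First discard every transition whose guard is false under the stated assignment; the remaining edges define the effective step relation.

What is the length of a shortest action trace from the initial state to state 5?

Layered search for 5:
  Layer 0: {0}
  Layer 1: {1}
  Layer 2: {4,6}
  Layer 3: {3}
5 never appears.

Answer: UNREACHABLE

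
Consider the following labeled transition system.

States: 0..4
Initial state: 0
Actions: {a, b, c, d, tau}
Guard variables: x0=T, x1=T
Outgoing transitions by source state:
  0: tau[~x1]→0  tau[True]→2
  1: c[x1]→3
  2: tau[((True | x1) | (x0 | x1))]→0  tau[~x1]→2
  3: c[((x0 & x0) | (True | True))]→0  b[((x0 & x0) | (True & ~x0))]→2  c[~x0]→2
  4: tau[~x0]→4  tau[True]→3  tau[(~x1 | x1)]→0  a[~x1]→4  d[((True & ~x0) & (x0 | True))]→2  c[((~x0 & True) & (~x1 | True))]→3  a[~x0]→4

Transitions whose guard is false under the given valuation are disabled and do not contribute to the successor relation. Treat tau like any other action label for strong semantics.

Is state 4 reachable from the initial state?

Answer: UNREACHABLE

Working:
Guard filter leaves 7 enabled edge(s).
L0 = {0}
L1 = {2}  total {0,2}
Reachable = {0,2}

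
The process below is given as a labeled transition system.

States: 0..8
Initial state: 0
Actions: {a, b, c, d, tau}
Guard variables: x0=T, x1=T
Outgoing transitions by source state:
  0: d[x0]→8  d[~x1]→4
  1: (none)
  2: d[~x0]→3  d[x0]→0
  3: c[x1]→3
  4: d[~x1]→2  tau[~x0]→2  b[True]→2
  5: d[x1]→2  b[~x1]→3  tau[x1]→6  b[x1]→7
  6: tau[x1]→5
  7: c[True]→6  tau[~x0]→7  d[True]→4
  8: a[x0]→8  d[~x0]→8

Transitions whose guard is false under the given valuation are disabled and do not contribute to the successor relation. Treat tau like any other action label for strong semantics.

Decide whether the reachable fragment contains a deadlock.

Reachable = {0,8}
  0: d→8  [1 out]
  8: a→8  [1 out]

Answer: DEADLOCK-FREE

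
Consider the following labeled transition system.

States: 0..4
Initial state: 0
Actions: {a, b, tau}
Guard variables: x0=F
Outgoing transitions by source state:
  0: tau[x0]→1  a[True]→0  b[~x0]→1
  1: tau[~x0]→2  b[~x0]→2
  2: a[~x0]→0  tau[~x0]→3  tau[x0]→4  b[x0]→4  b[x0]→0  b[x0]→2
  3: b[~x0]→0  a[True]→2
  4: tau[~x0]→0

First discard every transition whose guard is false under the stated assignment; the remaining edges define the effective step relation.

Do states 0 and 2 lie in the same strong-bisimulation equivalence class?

Compute ~ classes (split until stable):
  round 0: {{0,1,2,3,4}}
  round 1: {{0,3},{1},{2},{4}}
  round 2: {{0},{1},{2},{3},{4}}
Fixed point at round 3; 5 class(es).
0∈{0}, 2∈{2}

Answer: NOT BISIMILAR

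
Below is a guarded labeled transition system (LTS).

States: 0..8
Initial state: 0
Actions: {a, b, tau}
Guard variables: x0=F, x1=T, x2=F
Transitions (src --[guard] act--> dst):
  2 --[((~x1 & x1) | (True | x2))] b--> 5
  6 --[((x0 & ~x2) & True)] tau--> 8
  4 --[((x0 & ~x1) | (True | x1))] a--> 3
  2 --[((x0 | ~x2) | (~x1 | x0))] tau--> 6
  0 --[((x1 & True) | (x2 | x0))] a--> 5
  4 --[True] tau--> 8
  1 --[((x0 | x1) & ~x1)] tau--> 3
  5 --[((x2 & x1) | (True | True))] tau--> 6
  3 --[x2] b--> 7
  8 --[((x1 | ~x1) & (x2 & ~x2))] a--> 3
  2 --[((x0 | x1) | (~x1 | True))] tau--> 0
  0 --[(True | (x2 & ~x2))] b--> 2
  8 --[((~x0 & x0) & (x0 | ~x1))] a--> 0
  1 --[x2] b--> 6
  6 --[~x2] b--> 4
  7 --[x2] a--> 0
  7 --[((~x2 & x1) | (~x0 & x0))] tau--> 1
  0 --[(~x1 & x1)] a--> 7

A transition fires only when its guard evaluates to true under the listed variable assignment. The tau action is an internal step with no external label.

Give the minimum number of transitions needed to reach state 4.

Answer: 3

Trace:
Breadth-first toward 4:
  depth 0: {0}
  depth 1: {2,5}
  depth 2: {6}
  depth 3: {4}
4 enters at depth 3; path a·tau·b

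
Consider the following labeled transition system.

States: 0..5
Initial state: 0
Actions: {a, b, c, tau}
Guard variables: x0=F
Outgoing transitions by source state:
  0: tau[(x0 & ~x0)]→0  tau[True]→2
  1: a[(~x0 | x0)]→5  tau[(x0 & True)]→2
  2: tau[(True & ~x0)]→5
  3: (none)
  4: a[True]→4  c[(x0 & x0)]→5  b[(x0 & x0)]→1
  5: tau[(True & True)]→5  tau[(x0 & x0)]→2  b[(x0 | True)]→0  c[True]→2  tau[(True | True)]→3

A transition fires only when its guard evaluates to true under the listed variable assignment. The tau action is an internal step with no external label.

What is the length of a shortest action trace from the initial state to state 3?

Layered search for 3:
  Layer 0: {0}
  Layer 1: {2}
  Layer 2: {5}
  Layer 3: {3}
first hit 3 at d=3 via tau·tau·tau

Answer: 3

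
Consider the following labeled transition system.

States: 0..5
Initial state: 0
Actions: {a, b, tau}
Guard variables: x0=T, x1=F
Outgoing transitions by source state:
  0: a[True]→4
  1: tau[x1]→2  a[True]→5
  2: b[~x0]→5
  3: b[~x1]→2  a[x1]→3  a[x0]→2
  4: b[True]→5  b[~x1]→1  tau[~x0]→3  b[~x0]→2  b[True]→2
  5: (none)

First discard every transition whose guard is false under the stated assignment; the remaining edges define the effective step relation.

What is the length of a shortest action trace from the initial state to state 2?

Layered search for 2:
  L0 = {0}
  L1 = {4}
  L2 = {1,2,5}
first hit 2 at d=2 via a·b

Answer: 2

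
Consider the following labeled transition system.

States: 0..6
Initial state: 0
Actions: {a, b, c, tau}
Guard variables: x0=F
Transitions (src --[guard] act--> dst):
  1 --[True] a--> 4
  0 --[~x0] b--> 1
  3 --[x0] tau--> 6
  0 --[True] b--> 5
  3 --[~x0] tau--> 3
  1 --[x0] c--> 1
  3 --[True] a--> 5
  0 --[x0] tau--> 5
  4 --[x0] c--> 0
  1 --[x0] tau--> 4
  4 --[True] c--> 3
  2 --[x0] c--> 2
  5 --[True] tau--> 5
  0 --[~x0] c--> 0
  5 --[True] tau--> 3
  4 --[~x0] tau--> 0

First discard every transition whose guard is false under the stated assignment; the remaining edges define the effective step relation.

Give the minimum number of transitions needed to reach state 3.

Layered search for 3:
  L0 = {0}
  L1 = {1,5}
  L2 = {3,4}
first hit 3 at d=2 via b·tau

Answer: 2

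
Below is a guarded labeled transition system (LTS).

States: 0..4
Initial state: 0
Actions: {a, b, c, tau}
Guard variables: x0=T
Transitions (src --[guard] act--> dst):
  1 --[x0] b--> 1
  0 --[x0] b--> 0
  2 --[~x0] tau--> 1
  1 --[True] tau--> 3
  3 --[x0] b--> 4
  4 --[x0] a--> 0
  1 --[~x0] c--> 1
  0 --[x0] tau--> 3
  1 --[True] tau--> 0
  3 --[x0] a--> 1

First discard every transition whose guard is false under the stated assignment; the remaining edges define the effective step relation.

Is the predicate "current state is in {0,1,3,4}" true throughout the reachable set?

Allowed set {0,1,3,4}
Reachable = {0,1,3,4}
  0: ✓
  1: ✓
  3: ✓
  4: ✓

Answer: INVARIANT HOLDS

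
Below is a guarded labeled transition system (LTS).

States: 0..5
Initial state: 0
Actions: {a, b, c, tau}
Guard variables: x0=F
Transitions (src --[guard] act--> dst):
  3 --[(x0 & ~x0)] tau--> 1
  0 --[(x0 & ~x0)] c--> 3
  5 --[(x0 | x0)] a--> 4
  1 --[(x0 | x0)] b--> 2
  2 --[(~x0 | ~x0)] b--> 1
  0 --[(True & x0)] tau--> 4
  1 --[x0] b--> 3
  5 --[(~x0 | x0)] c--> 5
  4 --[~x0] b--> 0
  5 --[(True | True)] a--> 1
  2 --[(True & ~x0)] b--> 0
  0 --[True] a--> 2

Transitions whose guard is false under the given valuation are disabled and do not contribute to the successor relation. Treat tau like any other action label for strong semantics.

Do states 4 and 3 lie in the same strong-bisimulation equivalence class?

Compute ~ classes (split until stable):
  π0 = {{0,1,2,3,4,5}}
  π1 = {{0},{1,3},{2,4},{5}}
  π2 = {{0},{1,3},{2},{4},{5}}
stable after 3 split(s): 5 block(s)
[4]={4}  [3]={1,3}

Answer: NOT BISIMILAR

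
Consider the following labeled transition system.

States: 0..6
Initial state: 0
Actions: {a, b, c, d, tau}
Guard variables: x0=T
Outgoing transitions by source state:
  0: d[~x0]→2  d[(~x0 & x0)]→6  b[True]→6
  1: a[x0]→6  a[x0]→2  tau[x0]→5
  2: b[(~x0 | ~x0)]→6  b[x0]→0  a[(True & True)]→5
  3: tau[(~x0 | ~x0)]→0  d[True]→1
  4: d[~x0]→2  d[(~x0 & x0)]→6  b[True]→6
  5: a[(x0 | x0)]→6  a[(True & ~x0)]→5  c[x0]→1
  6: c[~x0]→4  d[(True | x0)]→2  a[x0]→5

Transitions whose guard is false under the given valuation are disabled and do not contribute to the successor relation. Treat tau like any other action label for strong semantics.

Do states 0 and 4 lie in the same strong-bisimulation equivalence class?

Bisimulation quotient by refinement:
  π0 = {{0,1,2,3,4,5,6}}
  π1 = {{0,4},{1},{2},{3},{5},{6}}
6 equivalence class(es) (converged in 2)
[0]={0,4}  [4]={0,4}

Answer: BISIMILAR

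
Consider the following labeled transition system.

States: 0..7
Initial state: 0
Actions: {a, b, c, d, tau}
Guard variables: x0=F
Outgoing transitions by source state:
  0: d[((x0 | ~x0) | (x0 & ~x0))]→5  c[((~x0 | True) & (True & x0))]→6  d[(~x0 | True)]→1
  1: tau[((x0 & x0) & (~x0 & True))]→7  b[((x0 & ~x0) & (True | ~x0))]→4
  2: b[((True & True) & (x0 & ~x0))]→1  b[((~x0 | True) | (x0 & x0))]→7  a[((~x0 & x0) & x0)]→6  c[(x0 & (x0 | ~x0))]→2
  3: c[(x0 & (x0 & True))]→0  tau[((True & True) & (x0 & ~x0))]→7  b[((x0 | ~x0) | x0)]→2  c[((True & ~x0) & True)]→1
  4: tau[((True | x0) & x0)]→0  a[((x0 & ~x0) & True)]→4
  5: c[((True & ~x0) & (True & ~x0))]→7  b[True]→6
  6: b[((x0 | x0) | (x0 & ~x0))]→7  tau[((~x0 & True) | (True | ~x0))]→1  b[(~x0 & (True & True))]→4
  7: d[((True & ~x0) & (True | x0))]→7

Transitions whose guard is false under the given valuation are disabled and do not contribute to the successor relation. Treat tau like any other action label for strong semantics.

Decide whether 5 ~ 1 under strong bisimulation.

Answer: NOT BISIMILAR

Analysis:
Refine partition for ~:
  round 0: {{0,1,2,3,4,5,6,7}}
  round 1: {{0,7},{1,4},{2},{3,5},{6}}
  round 2: {{0},{1,4},{2},{3},{5},{6},{7}}
Fixed point at round 3; 7 class(es).
[5]={5}  [1]={1,4}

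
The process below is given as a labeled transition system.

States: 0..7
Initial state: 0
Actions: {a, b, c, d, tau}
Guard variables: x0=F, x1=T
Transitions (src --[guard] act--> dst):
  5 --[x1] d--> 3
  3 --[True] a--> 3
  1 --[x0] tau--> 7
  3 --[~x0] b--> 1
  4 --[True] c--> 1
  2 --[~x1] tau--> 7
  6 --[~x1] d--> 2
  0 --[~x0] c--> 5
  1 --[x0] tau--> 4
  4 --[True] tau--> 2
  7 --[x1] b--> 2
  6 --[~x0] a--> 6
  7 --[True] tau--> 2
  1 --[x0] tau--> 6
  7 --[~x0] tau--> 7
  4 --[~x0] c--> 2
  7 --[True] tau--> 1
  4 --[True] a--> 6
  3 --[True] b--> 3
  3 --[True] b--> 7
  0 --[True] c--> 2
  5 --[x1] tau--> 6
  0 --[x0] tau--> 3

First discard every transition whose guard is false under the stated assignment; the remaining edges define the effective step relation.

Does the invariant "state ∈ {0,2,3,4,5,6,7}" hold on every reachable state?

Answer: INVARIANT VIOLATED at state 1

Working:
Safe = {0,2,3,4,5,6,7}
Reachable = {0,1,2,3,5,6,7}
  0: safe
  1: ✗ unsafe
  2: safe
  3: safe
  5: safe
  6: safe
  7: safe
witness against invariant: c·d·b → 1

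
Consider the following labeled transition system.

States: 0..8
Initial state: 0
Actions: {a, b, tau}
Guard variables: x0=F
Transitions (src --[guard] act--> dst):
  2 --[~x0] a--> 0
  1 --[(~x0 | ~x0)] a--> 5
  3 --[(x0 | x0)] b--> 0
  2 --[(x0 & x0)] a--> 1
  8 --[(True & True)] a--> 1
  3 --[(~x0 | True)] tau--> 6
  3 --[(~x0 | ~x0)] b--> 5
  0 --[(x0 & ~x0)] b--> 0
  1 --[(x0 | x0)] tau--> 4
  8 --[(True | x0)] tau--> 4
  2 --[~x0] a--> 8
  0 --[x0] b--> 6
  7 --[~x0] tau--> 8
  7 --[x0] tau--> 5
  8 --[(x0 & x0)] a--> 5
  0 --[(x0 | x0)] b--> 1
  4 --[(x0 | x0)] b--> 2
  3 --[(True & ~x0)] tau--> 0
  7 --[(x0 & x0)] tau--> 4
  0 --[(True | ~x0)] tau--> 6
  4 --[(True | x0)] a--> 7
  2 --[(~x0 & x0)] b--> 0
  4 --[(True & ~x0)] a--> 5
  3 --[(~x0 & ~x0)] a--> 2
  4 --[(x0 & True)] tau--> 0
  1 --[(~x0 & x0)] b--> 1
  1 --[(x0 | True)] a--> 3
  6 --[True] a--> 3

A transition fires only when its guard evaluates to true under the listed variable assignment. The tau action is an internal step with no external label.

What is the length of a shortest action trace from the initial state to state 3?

Layered search for 3:
  L0 = {0}
  L1 = {6}
  L2 = {3}
first hit 3 at d=2 via tau·a

Answer: 2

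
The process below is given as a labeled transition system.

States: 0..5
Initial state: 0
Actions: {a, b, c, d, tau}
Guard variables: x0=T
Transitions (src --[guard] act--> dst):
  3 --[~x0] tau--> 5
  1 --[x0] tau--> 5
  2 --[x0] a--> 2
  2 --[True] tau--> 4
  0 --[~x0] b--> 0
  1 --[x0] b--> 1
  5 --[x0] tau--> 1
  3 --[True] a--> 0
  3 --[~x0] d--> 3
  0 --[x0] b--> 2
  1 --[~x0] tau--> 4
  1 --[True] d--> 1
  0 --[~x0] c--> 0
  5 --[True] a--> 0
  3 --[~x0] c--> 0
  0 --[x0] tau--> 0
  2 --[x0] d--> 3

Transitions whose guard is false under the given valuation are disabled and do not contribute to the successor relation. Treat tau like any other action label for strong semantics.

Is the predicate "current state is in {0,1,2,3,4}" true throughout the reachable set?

Safe = {0,1,2,3,4}
Reachable = {0,2,3,4}
  0: safe
  2: safe
  3: safe
  4: safe

Answer: INVARIANT HOLDS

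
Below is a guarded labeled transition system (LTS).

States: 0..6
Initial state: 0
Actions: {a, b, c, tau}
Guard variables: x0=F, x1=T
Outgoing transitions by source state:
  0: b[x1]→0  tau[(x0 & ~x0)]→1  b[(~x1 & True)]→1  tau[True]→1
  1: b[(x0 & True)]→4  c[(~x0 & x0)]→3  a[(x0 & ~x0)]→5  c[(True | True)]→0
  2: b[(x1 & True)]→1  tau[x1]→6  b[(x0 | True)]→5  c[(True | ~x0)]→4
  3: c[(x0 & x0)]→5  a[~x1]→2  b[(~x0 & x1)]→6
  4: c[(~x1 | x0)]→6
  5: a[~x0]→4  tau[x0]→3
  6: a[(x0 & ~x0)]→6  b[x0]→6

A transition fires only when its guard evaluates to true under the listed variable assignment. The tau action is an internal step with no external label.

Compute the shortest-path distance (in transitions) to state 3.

Answer: UNREACHABLE

Working:
Layered search for 3:
  L0 = {0}
  L1 = {1}
3 never appears.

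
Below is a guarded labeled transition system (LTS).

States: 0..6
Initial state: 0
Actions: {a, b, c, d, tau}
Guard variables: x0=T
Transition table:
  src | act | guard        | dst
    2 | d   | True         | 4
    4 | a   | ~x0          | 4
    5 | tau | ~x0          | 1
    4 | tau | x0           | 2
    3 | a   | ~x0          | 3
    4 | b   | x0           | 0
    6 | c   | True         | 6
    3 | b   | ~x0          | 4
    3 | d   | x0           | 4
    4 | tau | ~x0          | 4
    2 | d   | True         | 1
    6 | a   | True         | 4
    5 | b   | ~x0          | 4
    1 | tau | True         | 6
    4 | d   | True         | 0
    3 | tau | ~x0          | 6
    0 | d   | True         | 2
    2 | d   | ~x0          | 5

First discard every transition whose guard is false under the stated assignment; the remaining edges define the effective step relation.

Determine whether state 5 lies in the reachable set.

Answer: UNREACHABLE

Trace:
10 transition(s) survive guard evaluation.
Layer 0: {0}
Layer 1: {2}  cumulative {0,2}
Layer 2: {1,4}  cumulative {0,1,2,4}
Layer 3: {6}  cumulative {0,1,2,4,6}
R = {0,1,2,4,6}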